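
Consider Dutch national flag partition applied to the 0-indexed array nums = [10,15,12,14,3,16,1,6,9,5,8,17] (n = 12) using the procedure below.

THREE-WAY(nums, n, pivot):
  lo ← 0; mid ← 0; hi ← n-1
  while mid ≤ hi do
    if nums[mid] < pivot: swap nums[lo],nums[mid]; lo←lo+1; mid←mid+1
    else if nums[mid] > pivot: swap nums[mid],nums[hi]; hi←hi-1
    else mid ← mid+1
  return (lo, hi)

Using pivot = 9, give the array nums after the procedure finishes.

pivot = 9; lo=0, mid=0, hi=11
nums[mid]=10>9: swap nums[0],nums[11]; hi=10 → [17,15,12,14,3,16,1,6,9,5,8,10]
nums[mid]=17>9: swap nums[0],nums[10]; hi=9 → [8,15,12,14,3,16,1,6,9,5,17,10]
nums[mid]=8<9: swap nums[0],nums[0]; lo=1,mid=1 → [8,15,12,14,3,16,1,6,9,5,17,10]
nums[mid]=15>9: swap nums[1],nums[9]; hi=8 → [8,5,12,14,3,16,1,6,9,15,17,10]
nums[mid]=5<9: swap nums[1],nums[1]; lo=2,mid=2 → [8,5,12,14,3,16,1,6,9,15,17,10]
nums[mid]=12>9: swap nums[2],nums[8]; hi=7 → [8,5,9,14,3,16,1,6,12,15,17,10]
nums[mid]=9=9: mid=3
nums[mid]=14>9: swap nums[3],nums[7]; hi=6 → [8,5,9,6,3,16,1,14,12,15,17,10]
nums[mid]=6<9: swap nums[2],nums[3]; lo=3,mid=4 → [8,5,6,9,3,16,1,14,12,15,17,10]
nums[mid]=3<9: swap nums[3],nums[4]; lo=4,mid=5 → [8,5,6,3,9,16,1,14,12,15,17,10]
nums[mid]=16>9: swap nums[5],nums[6]; hi=5 → [8,5,6,3,9,1,16,14,12,15,17,10]
nums[mid]=1<9: swap nums[4],nums[5]; lo=5,mid=6 → [8,5,6,3,1,9,16,14,12,15,17,10]
end: lo=5, hi=5; nums = [8,5,6,3,1,9,16,14,12,15,17,10]

[8,5,6,3,1,9,16,14,12,15,17,10]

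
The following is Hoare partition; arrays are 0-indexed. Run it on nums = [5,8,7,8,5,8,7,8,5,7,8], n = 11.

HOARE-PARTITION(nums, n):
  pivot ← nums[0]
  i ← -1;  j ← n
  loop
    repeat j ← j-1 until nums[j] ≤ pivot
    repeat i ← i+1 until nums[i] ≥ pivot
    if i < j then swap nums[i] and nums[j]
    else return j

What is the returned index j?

1

pivot=5
j stops at 8 (5), i stops at 0 (5); swap ⇒ [5,8,7,8,5,8,7,8,5,7,8]
j stops at 4 (5), i stops at 1 (8); swap ⇒ [5,5,7,8,8,8,7,8,5,7,8]
j stops at 1, i stops at 2; i≥j ⇒ return 1. nums=[5,5,7,8,8,8,7,8,5,7,8]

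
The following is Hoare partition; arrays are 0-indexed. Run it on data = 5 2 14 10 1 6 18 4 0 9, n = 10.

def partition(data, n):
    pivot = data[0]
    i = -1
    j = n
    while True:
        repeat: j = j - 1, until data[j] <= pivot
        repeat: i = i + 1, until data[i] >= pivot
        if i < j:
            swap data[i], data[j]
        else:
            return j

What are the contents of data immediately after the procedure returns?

0 2 4 1 10 6 18 14 5 9

pivot = data[0] = 5; i = -1, j = 10
j→8 (data[8]=0≤5), i→0 (data[0]=5≥5); i<j, swap → 0 2 14 10 1 6 18 4 5 9
j→7 (data[7]=4≤5), i→2 (data[2]=14≥5); i<j, swap → 0 2 4 10 1 6 18 14 5 9
j→4 (data[4]=1≤5), i→3 (data[3]=10≥5); i<j, swap → 0 2 4 1 10 6 18 14 5 9
j→3, i→4; i≥j, return j=3. data = 0 2 4 1 10 6 18 14 5 9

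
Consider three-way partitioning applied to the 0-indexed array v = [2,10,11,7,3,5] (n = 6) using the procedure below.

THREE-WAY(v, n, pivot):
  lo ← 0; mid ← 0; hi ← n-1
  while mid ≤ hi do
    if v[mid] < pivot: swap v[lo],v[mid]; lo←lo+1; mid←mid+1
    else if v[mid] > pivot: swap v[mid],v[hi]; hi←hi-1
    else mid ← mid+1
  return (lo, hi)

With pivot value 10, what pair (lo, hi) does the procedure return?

(4, 4)

lo=0 mid=0 hi=5
2<10: swap(0,0), lo=1 mid=1 ⇒ [2,10,11,7,3,5]
10=10: mid=2
11>10: swap(2,5), hi=4 ⇒ [2,10,5,7,3,11]
5<10: swap(1,2), lo=2 mid=3 ⇒ [2,5,10,7,3,11]
7<10: swap(2,3), lo=3 mid=4 ⇒ [2,5,7,10,3,11]
3<10: swap(3,4), lo=4 mid=5 ⇒ [2,5,7,3,10,11]
done. lo=4 hi=4; v=[2,5,7,3,10,11]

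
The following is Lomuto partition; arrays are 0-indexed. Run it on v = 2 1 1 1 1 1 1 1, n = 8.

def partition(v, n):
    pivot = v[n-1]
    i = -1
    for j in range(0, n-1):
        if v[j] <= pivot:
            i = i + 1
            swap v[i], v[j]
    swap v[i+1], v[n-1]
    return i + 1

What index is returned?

pivot = v[7] = 1; i = -1
j=0: v[0]=2 > 1 → no swap
j=1: v[1]=1 ≤ 1 → i=0, swap v[0],v[1] → 1 2 1 1 1 1 1 1
j=2: v[2]=1 ≤ 1 → i=1, swap v[1],v[2] → 1 1 2 1 1 1 1 1
j=3: v[3]=1 ≤ 1 → i=2, swap v[2],v[3] → 1 1 1 2 1 1 1 1
j=4: v[4]=1 ≤ 1 → i=3, swap v[3],v[4] → 1 1 1 1 2 1 1 1
j=5: v[5]=1 ≤ 1 → i=4, swap v[4],v[5] → 1 1 1 1 1 2 1 1
j=6: v[6]=1 ≤ 1 → i=5, swap v[5],v[6] → 1 1 1 1 1 1 2 1
final swap v[6],v[7] → 1 1 1 1 1 1 1 2; return 6

6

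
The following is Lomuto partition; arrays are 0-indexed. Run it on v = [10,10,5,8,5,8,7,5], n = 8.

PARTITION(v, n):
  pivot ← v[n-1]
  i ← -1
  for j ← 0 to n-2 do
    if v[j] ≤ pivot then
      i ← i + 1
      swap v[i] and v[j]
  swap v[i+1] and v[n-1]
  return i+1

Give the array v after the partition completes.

pivot = v[7] = 5; i = -1
j=0: v[0]=10 > 5 → no swap
j=1: v[1]=10 > 5 → no swap
j=2: v[2]=5 ≤ 5 → i=0, swap v[0],v[2] → [5,10,10,8,5,8,7,5]
j=3: v[3]=8 > 5 → no swap
j=4: v[4]=5 ≤ 5 → i=1, swap v[1],v[4] → [5,5,10,8,10,8,7,5]
j=5: v[5]=8 > 5 → no swap
j=6: v[6]=7 > 5 → no swap
final swap v[2],v[7] → [5,5,5,8,10,8,7,10]; return 2

[5,5,5,8,10,8,7,10]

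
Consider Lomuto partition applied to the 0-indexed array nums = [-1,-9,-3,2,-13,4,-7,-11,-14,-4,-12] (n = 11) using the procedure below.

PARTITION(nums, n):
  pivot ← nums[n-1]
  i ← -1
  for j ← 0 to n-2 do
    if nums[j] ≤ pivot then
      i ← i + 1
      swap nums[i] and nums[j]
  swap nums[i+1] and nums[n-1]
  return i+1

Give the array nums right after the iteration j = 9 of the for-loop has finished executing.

[-13,-14,-3,2,-1,4,-7,-11,-9,-4,-12]

pivot=-12, i=-1
j=0: -1>-12, skip
j=1: -9>-12, skip
j=2: -3>-12, skip
j=3: 2>-12, skip
j=4: -13≤-12, i=0, swap(0,4) ⇒ [-13,-9,-3,2,-1,4,-7,-11,-14,-4,-12]
j=5: 4>-12, skip
j=6: -7>-12, skip
j=7: -11>-12, skip
j=8: -14≤-12, i=1, swap(1,8) ⇒ [-13,-14,-3,2,-1,4,-7,-11,-9,-4,-12]
j=9: -4>-12, skip
(after j=9) nums = [-13,-14,-3,2,-1,4,-7,-11,-9,-4,-12]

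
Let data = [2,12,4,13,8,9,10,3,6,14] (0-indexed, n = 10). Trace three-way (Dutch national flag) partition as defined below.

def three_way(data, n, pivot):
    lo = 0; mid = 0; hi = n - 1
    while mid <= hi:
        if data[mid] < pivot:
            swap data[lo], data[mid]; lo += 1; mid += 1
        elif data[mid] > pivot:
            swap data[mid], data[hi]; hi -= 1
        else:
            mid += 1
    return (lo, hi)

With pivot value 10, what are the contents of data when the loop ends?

[2,6,4,3,8,9,10,13,14,12]

pivot = 10; lo=0, mid=0, hi=9
data[mid]=2<10: swap data[0],data[0]; lo=1,mid=1 → [2,12,4,13,8,9,10,3,6,14]
data[mid]=12>10: swap data[1],data[9]; hi=8 → [2,14,4,13,8,9,10,3,6,12]
data[mid]=14>10: swap data[1],data[8]; hi=7 → [2,6,4,13,8,9,10,3,14,12]
data[mid]=6<10: swap data[1],data[1]; lo=2,mid=2 → [2,6,4,13,8,9,10,3,14,12]
data[mid]=4<10: swap data[2],data[2]; lo=3,mid=3 → [2,6,4,13,8,9,10,3,14,12]
data[mid]=13>10: swap data[3],data[7]; hi=6 → [2,6,4,3,8,9,10,13,14,12]
data[mid]=3<10: swap data[3],data[3]; lo=4,mid=4 → [2,6,4,3,8,9,10,13,14,12]
data[mid]=8<10: swap data[4],data[4]; lo=5,mid=5 → [2,6,4,3,8,9,10,13,14,12]
data[mid]=9<10: swap data[5],data[5]; lo=6,mid=6 → [2,6,4,3,8,9,10,13,14,12]
data[mid]=10=10: mid=7
end: lo=6, hi=6; data = [2,6,4,3,8,9,10,13,14,12]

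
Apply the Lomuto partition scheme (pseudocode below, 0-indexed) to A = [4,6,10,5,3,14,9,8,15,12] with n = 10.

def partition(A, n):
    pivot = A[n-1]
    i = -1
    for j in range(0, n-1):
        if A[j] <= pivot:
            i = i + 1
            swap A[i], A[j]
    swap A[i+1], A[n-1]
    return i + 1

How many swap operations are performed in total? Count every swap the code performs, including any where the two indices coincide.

pivot=12, i=-1
j=0: 4≤12, i=0, swap(0,0) ⇒ [4,6,10,5,3,14,9,8,15,12]
j=1: 6≤12, i=1, swap(1,1) ⇒ [4,6,10,5,3,14,9,8,15,12]
j=2: 10≤12, i=2, swap(2,2) ⇒ [4,6,10,5,3,14,9,8,15,12]
j=3: 5≤12, i=3, swap(3,3) ⇒ [4,6,10,5,3,14,9,8,15,12]
j=4: 3≤12, i=4, swap(4,4) ⇒ [4,6,10,5,3,14,9,8,15,12]
j=5: 14>12, skip
j=6: 9≤12, i=5, swap(5,6) ⇒ [4,6,10,5,3,9,14,8,15,12]
j=7: 8≤12, i=6, swap(6,7) ⇒ [4,6,10,5,3,9,8,14,15,12]
j=8: 15>12, skip
swap(7,9) ⇒ [4,6,10,5,3,9,8,12,15,14]; return 7

8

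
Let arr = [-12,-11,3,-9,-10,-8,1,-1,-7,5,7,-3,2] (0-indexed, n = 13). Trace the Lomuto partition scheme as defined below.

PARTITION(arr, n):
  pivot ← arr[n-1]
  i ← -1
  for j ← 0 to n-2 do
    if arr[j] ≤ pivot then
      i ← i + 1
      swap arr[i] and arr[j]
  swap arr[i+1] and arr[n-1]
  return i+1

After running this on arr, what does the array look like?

pivot = arr[12] = 2; i = -1
j=0: arr[0]=-12 ≤ 2 → i=0, swap arr[0],arr[0] (no change) → [-12,-11,3,-9,-10,-8,1,-1,-7,5,7,-3,2]
j=1: arr[1]=-11 ≤ 2 → i=1, swap arr[1],arr[1] (no change) → [-12,-11,3,-9,-10,-8,1,-1,-7,5,7,-3,2]
j=2: arr[2]=3 > 2 → no swap
j=3: arr[3]=-9 ≤ 2 → i=2, swap arr[2],arr[3] → [-12,-11,-9,3,-10,-8,1,-1,-7,5,7,-3,2]
j=4: arr[4]=-10 ≤ 2 → i=3, swap arr[3],arr[4] → [-12,-11,-9,-10,3,-8,1,-1,-7,5,7,-3,2]
j=5: arr[5]=-8 ≤ 2 → i=4, swap arr[4],arr[5] → [-12,-11,-9,-10,-8,3,1,-1,-7,5,7,-3,2]
j=6: arr[6]=1 ≤ 2 → i=5, swap arr[5],arr[6] → [-12,-11,-9,-10,-8,1,3,-1,-7,5,7,-3,2]
j=7: arr[7]=-1 ≤ 2 → i=6, swap arr[6],arr[7] → [-12,-11,-9,-10,-8,1,-1,3,-7,5,7,-3,2]
j=8: arr[8]=-7 ≤ 2 → i=7, swap arr[7],arr[8] → [-12,-11,-9,-10,-8,1,-1,-7,3,5,7,-3,2]
j=9: arr[9]=5 > 2 → no swap
j=10: arr[10]=7 > 2 → no swap
j=11: arr[11]=-3 ≤ 2 → i=8, swap arr[8],arr[11] → [-12,-11,-9,-10,-8,1,-1,-7,-3,5,7,3,2]
final swap arr[9],arr[12] → [-12,-11,-9,-10,-8,1,-1,-7,-3,2,7,3,5]; return 9

[-12,-11,-9,-10,-8,1,-1,-7,-3,2,7,3,5]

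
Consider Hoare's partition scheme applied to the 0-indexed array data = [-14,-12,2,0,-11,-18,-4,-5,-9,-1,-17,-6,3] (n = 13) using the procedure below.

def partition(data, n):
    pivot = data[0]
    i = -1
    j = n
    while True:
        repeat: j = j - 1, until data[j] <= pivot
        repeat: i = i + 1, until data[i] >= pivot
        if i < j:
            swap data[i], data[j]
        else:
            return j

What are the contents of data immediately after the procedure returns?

[-17,-18,2,0,-11,-12,-4,-5,-9,-1,-14,-6,3]

pivot=-14
j stops at 10 (-17), i stops at 0 (-14); swap ⇒ [-17,-12,2,0,-11,-18,-4,-5,-9,-1,-14,-6,3]
j stops at 5 (-18), i stops at 1 (-12); swap ⇒ [-17,-18,2,0,-11,-12,-4,-5,-9,-1,-14,-6,3]
j stops at 1, i stops at 2; i≥j ⇒ return 1. data=[-17,-18,2,0,-11,-12,-4,-5,-9,-1,-14,-6,3]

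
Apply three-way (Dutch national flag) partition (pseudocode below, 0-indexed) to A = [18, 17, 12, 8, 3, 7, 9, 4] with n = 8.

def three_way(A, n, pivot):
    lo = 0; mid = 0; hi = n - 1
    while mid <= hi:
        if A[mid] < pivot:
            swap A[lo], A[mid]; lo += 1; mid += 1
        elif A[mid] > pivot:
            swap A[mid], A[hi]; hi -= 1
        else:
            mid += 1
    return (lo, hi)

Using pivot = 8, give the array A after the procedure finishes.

pivot = 8; lo=0, mid=0, hi=7
A[mid]=18>8: swap A[0],A[7]; hi=6 → [4, 17, 12, 8, 3, 7, 9, 18]
A[mid]=4<8: swap A[0],A[0]; lo=1,mid=1 → [4, 17, 12, 8, 3, 7, 9, 18]
A[mid]=17>8: swap A[1],A[6]; hi=5 → [4, 9, 12, 8, 3, 7, 17, 18]
A[mid]=9>8: swap A[1],A[5]; hi=4 → [4, 7, 12, 8, 3, 9, 17, 18]
A[mid]=7<8: swap A[1],A[1]; lo=2,mid=2 → [4, 7, 12, 8, 3, 9, 17, 18]
A[mid]=12>8: swap A[2],A[4]; hi=3 → [4, 7, 3, 8, 12, 9, 17, 18]
A[mid]=3<8: swap A[2],A[2]; lo=3,mid=3 → [4, 7, 3, 8, 12, 9, 17, 18]
A[mid]=8=8: mid=4
end: lo=3, hi=3; A = [4, 7, 3, 8, 12, 9, 17, 18]

[4, 7, 3, 8, 12, 9, 17, 18]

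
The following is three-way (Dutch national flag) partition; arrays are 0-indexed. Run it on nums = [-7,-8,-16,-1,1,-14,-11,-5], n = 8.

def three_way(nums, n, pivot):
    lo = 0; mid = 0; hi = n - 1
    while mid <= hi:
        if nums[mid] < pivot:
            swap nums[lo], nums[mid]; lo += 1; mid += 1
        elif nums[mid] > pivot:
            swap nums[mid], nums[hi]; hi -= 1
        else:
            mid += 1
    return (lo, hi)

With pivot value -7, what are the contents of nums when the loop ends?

lo=0 mid=0 hi=7
-7=-7: mid=1
-8<-7: swap(0,1), lo=1 mid=2 ⇒ [-8,-7,-16,-1,1,-14,-11,-5]
-16<-7: swap(1,2), lo=2 mid=3 ⇒ [-8,-16,-7,-1,1,-14,-11,-5]
-1>-7: swap(3,7), hi=6 ⇒ [-8,-16,-7,-5,1,-14,-11,-1]
-5>-7: swap(3,6), hi=5 ⇒ [-8,-16,-7,-11,1,-14,-5,-1]
-11<-7: swap(2,3), lo=3 mid=4 ⇒ [-8,-16,-11,-7,1,-14,-5,-1]
1>-7: swap(4,5), hi=4 ⇒ [-8,-16,-11,-7,-14,1,-5,-1]
-14<-7: swap(3,4), lo=4 mid=5 ⇒ [-8,-16,-11,-14,-7,1,-5,-1]
done. lo=4 hi=4; nums=[-8,-16,-11,-14,-7,1,-5,-1]

[-8,-16,-11,-14,-7,1,-5,-1]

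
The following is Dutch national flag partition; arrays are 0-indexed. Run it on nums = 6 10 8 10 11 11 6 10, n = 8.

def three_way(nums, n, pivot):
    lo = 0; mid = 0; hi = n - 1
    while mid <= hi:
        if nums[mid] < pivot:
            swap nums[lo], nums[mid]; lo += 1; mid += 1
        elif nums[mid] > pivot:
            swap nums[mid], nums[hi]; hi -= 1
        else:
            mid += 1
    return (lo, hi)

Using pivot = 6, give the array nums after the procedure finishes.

lo=0 mid=0 hi=7
6=6: mid=1
10>6: swap(1,7), hi=6 ⇒ 6 10 8 10 11 11 6 10
10>6: swap(1,6), hi=5 ⇒ 6 6 8 10 11 11 10 10
6=6: mid=2
8>6: swap(2,5), hi=4 ⇒ 6 6 11 10 11 8 10 10
11>6: swap(2,4), hi=3 ⇒ 6 6 11 10 11 8 10 10
11>6: swap(2,3), hi=2 ⇒ 6 6 10 11 11 8 10 10
10>6: swap(2,2), hi=1 ⇒ 6 6 10 11 11 8 10 10
done. lo=0 hi=1; nums=6 6 10 11 11 8 10 10

6 6 10 11 11 8 10 10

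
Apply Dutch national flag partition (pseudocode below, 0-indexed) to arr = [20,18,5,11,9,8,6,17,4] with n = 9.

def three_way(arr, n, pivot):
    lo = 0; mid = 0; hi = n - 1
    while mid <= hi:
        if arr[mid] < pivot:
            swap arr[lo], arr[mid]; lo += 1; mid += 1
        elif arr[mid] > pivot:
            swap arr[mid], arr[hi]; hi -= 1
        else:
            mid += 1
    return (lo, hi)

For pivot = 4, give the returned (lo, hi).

lo=0 mid=0 hi=8
20>4: swap(0,8), hi=7 ⇒ [4,18,5,11,9,8,6,17,20]
4=4: mid=1
18>4: swap(1,7), hi=6 ⇒ [4,17,5,11,9,8,6,18,20]
17>4: swap(1,6), hi=5 ⇒ [4,6,5,11,9,8,17,18,20]
6>4: swap(1,5), hi=4 ⇒ [4,8,5,11,9,6,17,18,20]
8>4: swap(1,4), hi=3 ⇒ [4,9,5,11,8,6,17,18,20]
9>4: swap(1,3), hi=2 ⇒ [4,11,5,9,8,6,17,18,20]
11>4: swap(1,2), hi=1 ⇒ [4,5,11,9,8,6,17,18,20]
5>4: swap(1,1), hi=0 ⇒ [4,5,11,9,8,6,17,18,20]
done. lo=0 hi=0; arr=[4,5,11,9,8,6,17,18,20]

(0, 0)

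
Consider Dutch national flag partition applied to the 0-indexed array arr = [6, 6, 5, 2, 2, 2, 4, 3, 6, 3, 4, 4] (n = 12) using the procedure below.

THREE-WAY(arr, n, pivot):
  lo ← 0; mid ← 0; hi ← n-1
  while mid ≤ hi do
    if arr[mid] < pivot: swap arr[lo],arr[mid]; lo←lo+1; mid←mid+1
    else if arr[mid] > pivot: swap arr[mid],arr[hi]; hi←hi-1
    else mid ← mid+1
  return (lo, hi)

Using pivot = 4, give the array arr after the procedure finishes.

[3, 2, 2, 2, 3, 4, 4, 4, 6, 5, 6, 6]

pivot = 4; lo=0, mid=0, hi=11
arr[mid]=6>4: swap arr[0],arr[11]; hi=10 → [4, 6, 5, 2, 2, 2, 4, 3, 6, 3, 4, 6]
arr[mid]=4=4: mid=1
arr[mid]=6>4: swap arr[1],arr[10]; hi=9 → [4, 4, 5, 2, 2, 2, 4, 3, 6, 3, 6, 6]
arr[mid]=4=4: mid=2
arr[mid]=5>4: swap arr[2],arr[9]; hi=8 → [4, 4, 3, 2, 2, 2, 4, 3, 6, 5, 6, 6]
arr[mid]=3<4: swap arr[0],arr[2]; lo=1,mid=3 → [3, 4, 4, 2, 2, 2, 4, 3, 6, 5, 6, 6]
arr[mid]=2<4: swap arr[1],arr[3]; lo=2,mid=4 → [3, 2, 4, 4, 2, 2, 4, 3, 6, 5, 6, 6]
arr[mid]=2<4: swap arr[2],arr[4]; lo=3,mid=5 → [3, 2, 2, 4, 4, 2, 4, 3, 6, 5, 6, 6]
arr[mid]=2<4: swap arr[3],arr[5]; lo=4,mid=6 → [3, 2, 2, 2, 4, 4, 4, 3, 6, 5, 6, 6]
arr[mid]=4=4: mid=7
arr[mid]=3<4: swap arr[4],arr[7]; lo=5,mid=8 → [3, 2, 2, 2, 3, 4, 4, 4, 6, 5, 6, 6]
arr[mid]=6>4: swap arr[8],arr[8]; hi=7 → [3, 2, 2, 2, 3, 4, 4, 4, 6, 5, 6, 6]
end: lo=5, hi=7; arr = [3, 2, 2, 2, 3, 4, 4, 4, 6, 5, 6, 6]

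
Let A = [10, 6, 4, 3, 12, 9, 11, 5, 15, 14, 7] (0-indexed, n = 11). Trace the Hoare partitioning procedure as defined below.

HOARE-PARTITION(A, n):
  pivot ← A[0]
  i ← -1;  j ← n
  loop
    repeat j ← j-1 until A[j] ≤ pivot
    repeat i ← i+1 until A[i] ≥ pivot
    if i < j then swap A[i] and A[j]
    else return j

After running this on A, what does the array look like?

[7, 6, 4, 3, 5, 9, 11, 12, 15, 14, 10]

pivot = A[0] = 10; i = -1, j = 11
j→10 (A[10]=7≤10), i→0 (A[0]=10≥10); i<j, swap → [7, 6, 4, 3, 12, 9, 11, 5, 15, 14, 10]
j→7 (A[7]=5≤10), i→4 (A[4]=12≥10); i<j, swap → [7, 6, 4, 3, 5, 9, 11, 12, 15, 14, 10]
j→5, i→6; i≥j, return j=5. A = [7, 6, 4, 3, 5, 9, 11, 12, 15, 14, 10]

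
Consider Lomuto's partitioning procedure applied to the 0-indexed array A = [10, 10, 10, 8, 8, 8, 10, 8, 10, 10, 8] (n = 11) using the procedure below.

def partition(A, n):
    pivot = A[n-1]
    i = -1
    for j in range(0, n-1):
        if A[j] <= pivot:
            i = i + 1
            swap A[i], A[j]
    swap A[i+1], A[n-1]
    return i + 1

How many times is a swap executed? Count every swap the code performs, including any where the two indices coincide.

5

pivot = A[10] = 8; i = -1
j=0: A[0]=10 > 8 → no swap
j=1: A[1]=10 > 8 → no swap
j=2: A[2]=10 > 8 → no swap
j=3: A[3]=8 ≤ 8 → i=0, swap A[0],A[3] → [8, 10, 10, 10, 8, 8, 10, 8, 10, 10, 8]
j=4: A[4]=8 ≤ 8 → i=1, swap A[1],A[4] → [8, 8, 10, 10, 10, 8, 10, 8, 10, 10, 8]
j=5: A[5]=8 ≤ 8 → i=2, swap A[2],A[5] → [8, 8, 8, 10, 10, 10, 10, 8, 10, 10, 8]
j=6: A[6]=10 > 8 → no swap
j=7: A[7]=8 ≤ 8 → i=3, swap A[3],A[7] → [8, 8, 8, 8, 10, 10, 10, 10, 10, 10, 8]
j=8: A[8]=10 > 8 → no swap
j=9: A[9]=10 > 8 → no swap
final swap A[4],A[10] → [8, 8, 8, 8, 8, 10, 10, 10, 10, 10, 10]; return 4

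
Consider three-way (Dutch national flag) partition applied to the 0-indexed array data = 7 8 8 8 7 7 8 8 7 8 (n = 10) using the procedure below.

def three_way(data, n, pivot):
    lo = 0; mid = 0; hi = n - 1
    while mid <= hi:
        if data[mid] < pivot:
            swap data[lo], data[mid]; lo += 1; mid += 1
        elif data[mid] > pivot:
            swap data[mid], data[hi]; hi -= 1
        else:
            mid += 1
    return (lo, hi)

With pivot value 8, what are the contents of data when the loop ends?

pivot = 8; lo=0, mid=0, hi=9
data[mid]=7<8: swap data[0],data[0]; lo=1,mid=1 → 7 8 8 8 7 7 8 8 7 8
data[mid]=8=8: mid=2
data[mid]=8=8: mid=3
data[mid]=8=8: mid=4
data[mid]=7<8: swap data[1],data[4]; lo=2,mid=5 → 7 7 8 8 8 7 8 8 7 8
data[mid]=7<8: swap data[2],data[5]; lo=3,mid=6 → 7 7 7 8 8 8 8 8 7 8
data[mid]=8=8: mid=7
data[mid]=8=8: mid=8
data[mid]=7<8: swap data[3],data[8]; lo=4,mid=9 → 7 7 7 7 8 8 8 8 8 8
data[mid]=8=8: mid=10
end: lo=4, hi=9; data = 7 7 7 7 8 8 8 8 8 8

7 7 7 7 8 8 8 8 8 8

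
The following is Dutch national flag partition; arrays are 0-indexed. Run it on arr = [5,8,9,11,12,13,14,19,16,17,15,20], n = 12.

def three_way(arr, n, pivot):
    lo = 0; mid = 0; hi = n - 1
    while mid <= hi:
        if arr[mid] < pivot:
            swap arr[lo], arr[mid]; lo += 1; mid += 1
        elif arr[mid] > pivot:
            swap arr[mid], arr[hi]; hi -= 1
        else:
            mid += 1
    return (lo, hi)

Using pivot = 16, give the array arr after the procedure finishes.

[5,8,9,11,12,13,14,15,16,17,20,19]

pivot = 16; lo=0, mid=0, hi=11
arr[mid]=5<16: swap arr[0],arr[0]; lo=1,mid=1 → [5,8,9,11,12,13,14,19,16,17,15,20]
arr[mid]=8<16: swap arr[1],arr[1]; lo=2,mid=2 → [5,8,9,11,12,13,14,19,16,17,15,20]
arr[mid]=9<16: swap arr[2],arr[2]; lo=3,mid=3 → [5,8,9,11,12,13,14,19,16,17,15,20]
arr[mid]=11<16: swap arr[3],arr[3]; lo=4,mid=4 → [5,8,9,11,12,13,14,19,16,17,15,20]
arr[mid]=12<16: swap arr[4],arr[4]; lo=5,mid=5 → [5,8,9,11,12,13,14,19,16,17,15,20]
arr[mid]=13<16: swap arr[5],arr[5]; lo=6,mid=6 → [5,8,9,11,12,13,14,19,16,17,15,20]
arr[mid]=14<16: swap arr[6],arr[6]; lo=7,mid=7 → [5,8,9,11,12,13,14,19,16,17,15,20]
arr[mid]=19>16: swap arr[7],arr[11]; hi=10 → [5,8,9,11,12,13,14,20,16,17,15,19]
arr[mid]=20>16: swap arr[7],arr[10]; hi=9 → [5,8,9,11,12,13,14,15,16,17,20,19]
arr[mid]=15<16: swap arr[7],arr[7]; lo=8,mid=8 → [5,8,9,11,12,13,14,15,16,17,20,19]
arr[mid]=16=16: mid=9
arr[mid]=17>16: swap arr[9],arr[9]; hi=8 → [5,8,9,11,12,13,14,15,16,17,20,19]
end: lo=8, hi=8; arr = [5,8,9,11,12,13,14,15,16,17,20,19]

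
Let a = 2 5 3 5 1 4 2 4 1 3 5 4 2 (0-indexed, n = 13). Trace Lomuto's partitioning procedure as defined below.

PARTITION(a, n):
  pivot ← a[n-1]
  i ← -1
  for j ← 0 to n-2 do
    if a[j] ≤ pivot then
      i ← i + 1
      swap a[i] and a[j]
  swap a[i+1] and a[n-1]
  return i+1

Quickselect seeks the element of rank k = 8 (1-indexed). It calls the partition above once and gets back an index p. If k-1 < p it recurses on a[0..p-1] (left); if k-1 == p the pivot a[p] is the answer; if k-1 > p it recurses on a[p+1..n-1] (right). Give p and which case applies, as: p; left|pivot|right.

4; right

pivot = a[12] = 2; i = -1
j=0: a[0]=2 ≤ 2 → i=0, swap a[0],a[0] (no change) → 2 5 3 5 1 4 2 4 1 3 5 4 2
j=1: a[1]=5 > 2 → no swap
j=2: a[2]=3 > 2 → no swap
j=3: a[3]=5 > 2 → no swap
j=4: a[4]=1 ≤ 2 → i=1, swap a[1],a[4] → 2 1 3 5 5 4 2 4 1 3 5 4 2
j=5: a[5]=4 > 2 → no swap
j=6: a[6]=2 ≤ 2 → i=2, swap a[2],a[6] → 2 1 2 5 5 4 3 4 1 3 5 4 2
j=7: a[7]=4 > 2 → no swap
j=8: a[8]=1 ≤ 2 → i=3, swap a[3],a[8] → 2 1 2 1 5 4 3 4 5 3 5 4 2
j=9: a[9]=3 > 2 → no swap
j=10: a[10]=5 > 2 → no swap
j=11: a[11]=4 > 2 → no swap
final swap a[4],a[12] → 2 1 2 1 2 4 3 4 5 3 5 4 5; return 4
p = 4; k-1 = 7 > 4 ⇒ right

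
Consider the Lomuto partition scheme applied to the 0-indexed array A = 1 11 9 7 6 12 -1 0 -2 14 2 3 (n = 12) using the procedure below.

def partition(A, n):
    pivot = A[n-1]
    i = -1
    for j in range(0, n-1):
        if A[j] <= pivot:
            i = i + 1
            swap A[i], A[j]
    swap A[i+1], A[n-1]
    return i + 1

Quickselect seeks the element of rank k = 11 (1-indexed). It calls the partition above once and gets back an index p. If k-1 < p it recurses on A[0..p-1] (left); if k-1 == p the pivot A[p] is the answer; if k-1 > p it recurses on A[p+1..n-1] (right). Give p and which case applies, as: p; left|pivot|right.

pivot = A[11] = 3; i = -1
j=0: A[0]=1 ≤ 3 → i=0, swap A[0],A[0] (no change) → 1 11 9 7 6 12 -1 0 -2 14 2 3
j=1: A[1]=11 > 3 → no swap
j=2: A[2]=9 > 3 → no swap
j=3: A[3]=7 > 3 → no swap
j=4: A[4]=6 > 3 → no swap
j=5: A[5]=12 > 3 → no swap
j=6: A[6]=-1 ≤ 3 → i=1, swap A[1],A[6] → 1 -1 9 7 6 12 11 0 -2 14 2 3
j=7: A[7]=0 ≤ 3 → i=2, swap A[2],A[7] → 1 -1 0 7 6 12 11 9 -2 14 2 3
j=8: A[8]=-2 ≤ 3 → i=3, swap A[3],A[8] → 1 -1 0 -2 6 12 11 9 7 14 2 3
j=9: A[9]=14 > 3 → no swap
j=10: A[10]=2 ≤ 3 → i=4, swap A[4],A[10] → 1 -1 0 -2 2 12 11 9 7 14 6 3
final swap A[5],A[11] → 1 -1 0 -2 2 3 11 9 7 14 6 12; return 5
p = 5; k-1 = 10 > 5 ⇒ right

5; right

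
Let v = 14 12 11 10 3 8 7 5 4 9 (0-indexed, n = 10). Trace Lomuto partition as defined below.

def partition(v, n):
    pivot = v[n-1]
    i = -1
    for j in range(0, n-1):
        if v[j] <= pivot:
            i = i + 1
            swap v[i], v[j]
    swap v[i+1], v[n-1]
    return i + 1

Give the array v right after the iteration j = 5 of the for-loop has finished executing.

3 8 11 10 14 12 7 5 4 9

pivot=9, i=-1
j=0: 14>9, skip
j=1: 12>9, skip
j=2: 11>9, skip
j=3: 10>9, skip
j=4: 3≤9, i=0, swap(0,4) ⇒ 3 12 11 10 14 8 7 5 4 9
j=5: 8≤9, i=1, swap(1,5) ⇒ 3 8 11 10 14 12 7 5 4 9
(after j=5) v = 3 8 11 10 14 12 7 5 4 9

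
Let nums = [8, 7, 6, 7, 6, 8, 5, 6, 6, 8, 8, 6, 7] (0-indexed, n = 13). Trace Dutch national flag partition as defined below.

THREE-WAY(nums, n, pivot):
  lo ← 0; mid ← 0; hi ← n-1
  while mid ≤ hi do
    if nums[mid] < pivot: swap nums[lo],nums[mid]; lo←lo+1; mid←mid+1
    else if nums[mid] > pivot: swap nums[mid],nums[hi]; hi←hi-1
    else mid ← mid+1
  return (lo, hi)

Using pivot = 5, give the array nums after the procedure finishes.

[5, 6, 7, 6, 8, 7, 6, 6, 8, 8, 6, 7, 8]

lo=0 mid=0 hi=12
8>5: swap(0,12), hi=11 ⇒ [7, 7, 6, 7, 6, 8, 5, 6, 6, 8, 8, 6, 8]
7>5: swap(0,11), hi=10 ⇒ [6, 7, 6, 7, 6, 8, 5, 6, 6, 8, 8, 7, 8]
6>5: swap(0,10), hi=9 ⇒ [8, 7, 6, 7, 6, 8, 5, 6, 6, 8, 6, 7, 8]
8>5: swap(0,9), hi=8 ⇒ [8, 7, 6, 7, 6, 8, 5, 6, 6, 8, 6, 7, 8]
8>5: swap(0,8), hi=7 ⇒ [6, 7, 6, 7, 6, 8, 5, 6, 8, 8, 6, 7, 8]
6>5: swap(0,7), hi=6 ⇒ [6, 7, 6, 7, 6, 8, 5, 6, 8, 8, 6, 7, 8]
6>5: swap(0,6), hi=5 ⇒ [5, 7, 6, 7, 6, 8, 6, 6, 8, 8, 6, 7, 8]
5=5: mid=1
7>5: swap(1,5), hi=4 ⇒ [5, 8, 6, 7, 6, 7, 6, 6, 8, 8, 6, 7, 8]
8>5: swap(1,4), hi=3 ⇒ [5, 6, 6, 7, 8, 7, 6, 6, 8, 8, 6, 7, 8]
6>5: swap(1,3), hi=2 ⇒ [5, 7, 6, 6, 8, 7, 6, 6, 8, 8, 6, 7, 8]
7>5: swap(1,2), hi=1 ⇒ [5, 6, 7, 6, 8, 7, 6, 6, 8, 8, 6, 7, 8]
6>5: swap(1,1), hi=0 ⇒ [5, 6, 7, 6, 8, 7, 6, 6, 8, 8, 6, 7, 8]
done. lo=0 hi=0; nums=[5, 6, 7, 6, 8, 7, 6, 6, 8, 8, 6, 7, 8]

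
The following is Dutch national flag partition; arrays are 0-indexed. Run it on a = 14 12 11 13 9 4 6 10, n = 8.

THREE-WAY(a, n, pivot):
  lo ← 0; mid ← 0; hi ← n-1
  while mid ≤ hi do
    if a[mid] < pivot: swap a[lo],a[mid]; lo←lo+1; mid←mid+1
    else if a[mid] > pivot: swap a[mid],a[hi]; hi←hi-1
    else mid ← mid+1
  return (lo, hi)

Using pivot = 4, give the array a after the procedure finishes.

4 11 13 9 12 6 10 14

pivot = 4; lo=0, mid=0, hi=7
a[mid]=14>4: swap a[0],a[7]; hi=6 → 10 12 11 13 9 4 6 14
a[mid]=10>4: swap a[0],a[6]; hi=5 → 6 12 11 13 9 4 10 14
a[mid]=6>4: swap a[0],a[5]; hi=4 → 4 12 11 13 9 6 10 14
a[mid]=4=4: mid=1
a[mid]=12>4: swap a[1],a[4]; hi=3 → 4 9 11 13 12 6 10 14
a[mid]=9>4: swap a[1],a[3]; hi=2 → 4 13 11 9 12 6 10 14
a[mid]=13>4: swap a[1],a[2]; hi=1 → 4 11 13 9 12 6 10 14
a[mid]=11>4: swap a[1],a[1]; hi=0 → 4 11 13 9 12 6 10 14
end: lo=0, hi=0; a = 4 11 13 9 12 6 10 14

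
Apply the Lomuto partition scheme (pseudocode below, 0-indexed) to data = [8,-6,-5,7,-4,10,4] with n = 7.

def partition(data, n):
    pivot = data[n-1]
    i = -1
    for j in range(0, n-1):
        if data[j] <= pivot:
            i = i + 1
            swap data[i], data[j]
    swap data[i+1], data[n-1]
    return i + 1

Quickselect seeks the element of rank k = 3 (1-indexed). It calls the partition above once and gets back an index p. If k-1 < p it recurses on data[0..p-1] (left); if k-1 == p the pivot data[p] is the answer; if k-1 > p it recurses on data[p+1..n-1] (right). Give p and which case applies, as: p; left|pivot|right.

pivot = data[6] = 4; i = -1
j=0: data[0]=8 > 4 → no swap
j=1: data[1]=-6 ≤ 4 → i=0, swap data[0],data[1] → [-6,8,-5,7,-4,10,4]
j=2: data[2]=-5 ≤ 4 → i=1, swap data[1],data[2] → [-6,-5,8,7,-4,10,4]
j=3: data[3]=7 > 4 → no swap
j=4: data[4]=-4 ≤ 4 → i=2, swap data[2],data[4] → [-6,-5,-4,7,8,10,4]
j=5: data[5]=10 > 4 → no swap
final swap data[3],data[6] → [-6,-5,-4,4,8,10,7]; return 3
p = 3; k-1 = 2 < 3 ⇒ left

3; left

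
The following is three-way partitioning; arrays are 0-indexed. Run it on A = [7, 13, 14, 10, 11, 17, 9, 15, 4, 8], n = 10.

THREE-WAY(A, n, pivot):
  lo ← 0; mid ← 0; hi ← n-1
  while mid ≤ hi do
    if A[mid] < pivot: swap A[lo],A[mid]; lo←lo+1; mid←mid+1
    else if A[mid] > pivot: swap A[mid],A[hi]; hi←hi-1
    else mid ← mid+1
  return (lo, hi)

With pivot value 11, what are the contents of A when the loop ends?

[7, 8, 4, 10, 9, 11, 15, 17, 14, 13]

lo=0 mid=0 hi=9
7<11: swap(0,0), lo=1 mid=1 ⇒ [7, 13, 14, 10, 11, 17, 9, 15, 4, 8]
13>11: swap(1,9), hi=8 ⇒ [7, 8, 14, 10, 11, 17, 9, 15, 4, 13]
8<11: swap(1,1), lo=2 mid=2 ⇒ [7, 8, 14, 10, 11, 17, 9, 15, 4, 13]
14>11: swap(2,8), hi=7 ⇒ [7, 8, 4, 10, 11, 17, 9, 15, 14, 13]
4<11: swap(2,2), lo=3 mid=3 ⇒ [7, 8, 4, 10, 11, 17, 9, 15, 14, 13]
10<11: swap(3,3), lo=4 mid=4 ⇒ [7, 8, 4, 10, 11, 17, 9, 15, 14, 13]
11=11: mid=5
17>11: swap(5,7), hi=6 ⇒ [7, 8, 4, 10, 11, 15, 9, 17, 14, 13]
15>11: swap(5,6), hi=5 ⇒ [7, 8, 4, 10, 11, 9, 15, 17, 14, 13]
9<11: swap(4,5), lo=5 mid=6 ⇒ [7, 8, 4, 10, 9, 11, 15, 17, 14, 13]
done. lo=5 hi=5; A=[7, 8, 4, 10, 9, 11, 15, 17, 14, 13]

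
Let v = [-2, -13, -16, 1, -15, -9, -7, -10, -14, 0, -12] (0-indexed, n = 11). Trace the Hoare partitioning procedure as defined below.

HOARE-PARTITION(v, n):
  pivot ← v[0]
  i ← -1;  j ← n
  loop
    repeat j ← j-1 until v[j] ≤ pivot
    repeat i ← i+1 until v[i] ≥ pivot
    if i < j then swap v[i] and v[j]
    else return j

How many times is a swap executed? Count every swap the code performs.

2

pivot = v[0] = -2; i = -1, j = 11
j→10 (v[10]=-12≤-2), i→0 (v[0]=-2≥-2); i<j, swap → [-12, -13, -16, 1, -15, -9, -7, -10, -14, 0, -2]
j→8 (v[8]=-14≤-2), i→3 (v[3]=1≥-2); i<j, swap → [-12, -13, -16, -14, -15, -9, -7, -10, 1, 0, -2]
j→7, i→8; i≥j, return j=7. v = [-12, -13, -16, -14, -15, -9, -7, -10, 1, 0, -2]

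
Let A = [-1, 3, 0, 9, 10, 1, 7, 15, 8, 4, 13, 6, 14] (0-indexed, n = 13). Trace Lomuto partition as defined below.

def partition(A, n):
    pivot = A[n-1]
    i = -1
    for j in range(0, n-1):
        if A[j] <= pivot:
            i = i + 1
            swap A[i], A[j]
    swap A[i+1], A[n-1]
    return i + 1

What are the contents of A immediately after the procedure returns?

[-1, 3, 0, 9, 10, 1, 7, 8, 4, 13, 6, 14, 15]

pivot=14, i=-1
j=0: -1≤14, i=0, swap(0,0) ⇒ [-1, 3, 0, 9, 10, 1, 7, 15, 8, 4, 13, 6, 14]
j=1: 3≤14, i=1, swap(1,1) ⇒ [-1, 3, 0, 9, 10, 1, 7, 15, 8, 4, 13, 6, 14]
j=2: 0≤14, i=2, swap(2,2) ⇒ [-1, 3, 0, 9, 10, 1, 7, 15, 8, 4, 13, 6, 14]
j=3: 9≤14, i=3, swap(3,3) ⇒ [-1, 3, 0, 9, 10, 1, 7, 15, 8, 4, 13, 6, 14]
j=4: 10≤14, i=4, swap(4,4) ⇒ [-1, 3, 0, 9, 10, 1, 7, 15, 8, 4, 13, 6, 14]
j=5: 1≤14, i=5, swap(5,5) ⇒ [-1, 3, 0, 9, 10, 1, 7, 15, 8, 4, 13, 6, 14]
j=6: 7≤14, i=6, swap(6,6) ⇒ [-1, 3, 0, 9, 10, 1, 7, 15, 8, 4, 13, 6, 14]
j=7: 15>14, skip
j=8: 8≤14, i=7, swap(7,8) ⇒ [-1, 3, 0, 9, 10, 1, 7, 8, 15, 4, 13, 6, 14]
j=9: 4≤14, i=8, swap(8,9) ⇒ [-1, 3, 0, 9, 10, 1, 7, 8, 4, 15, 13, 6, 14]
j=10: 13≤14, i=9, swap(9,10) ⇒ [-1, 3, 0, 9, 10, 1, 7, 8, 4, 13, 15, 6, 14]
j=11: 6≤14, i=10, swap(10,11) ⇒ [-1, 3, 0, 9, 10, 1, 7, 8, 4, 13, 6, 15, 14]
swap(11,12) ⇒ [-1, 3, 0, 9, 10, 1, 7, 8, 4, 13, 6, 14, 15]; return 11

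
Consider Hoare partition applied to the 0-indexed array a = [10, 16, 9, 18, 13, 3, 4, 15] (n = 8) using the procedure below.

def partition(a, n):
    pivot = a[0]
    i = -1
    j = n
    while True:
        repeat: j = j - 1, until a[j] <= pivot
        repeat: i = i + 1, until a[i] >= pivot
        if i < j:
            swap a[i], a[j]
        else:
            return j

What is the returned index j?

pivot = a[0] = 10; i = -1, j = 8
j→6 (a[6]=4≤10), i→0 (a[0]=10≥10); i<j, swap → [4, 16, 9, 18, 13, 3, 10, 15]
j→5 (a[5]=3≤10), i→1 (a[1]=16≥10); i<j, swap → [4, 3, 9, 18, 13, 16, 10, 15]
j→2, i→3; i≥j, return j=2. a = [4, 3, 9, 18, 13, 16, 10, 15]

2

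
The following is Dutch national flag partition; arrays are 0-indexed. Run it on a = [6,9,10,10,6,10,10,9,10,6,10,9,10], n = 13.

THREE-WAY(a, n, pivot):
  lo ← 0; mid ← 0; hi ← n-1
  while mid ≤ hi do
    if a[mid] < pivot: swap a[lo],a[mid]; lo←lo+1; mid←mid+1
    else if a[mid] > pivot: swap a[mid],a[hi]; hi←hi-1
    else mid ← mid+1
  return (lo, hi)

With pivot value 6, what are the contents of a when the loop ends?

pivot = 6; lo=0, mid=0, hi=12
a[mid]=6=6: mid=1
a[mid]=9>6: swap a[1],a[12]; hi=11 → [6,10,10,10,6,10,10,9,10,6,10,9,9]
a[mid]=10>6: swap a[1],a[11]; hi=10 → [6,9,10,10,6,10,10,9,10,6,10,10,9]
a[mid]=9>6: swap a[1],a[10]; hi=9 → [6,10,10,10,6,10,10,9,10,6,9,10,9]
a[mid]=10>6: swap a[1],a[9]; hi=8 → [6,6,10,10,6,10,10,9,10,10,9,10,9]
a[mid]=6=6: mid=2
a[mid]=10>6: swap a[2],a[8]; hi=7 → [6,6,10,10,6,10,10,9,10,10,9,10,9]
a[mid]=10>6: swap a[2],a[7]; hi=6 → [6,6,9,10,6,10,10,10,10,10,9,10,9]
a[mid]=9>6: swap a[2],a[6]; hi=5 → [6,6,10,10,6,10,9,10,10,10,9,10,9]
a[mid]=10>6: swap a[2],a[5]; hi=4 → [6,6,10,10,6,10,9,10,10,10,9,10,9]
a[mid]=10>6: swap a[2],a[4]; hi=3 → [6,6,6,10,10,10,9,10,10,10,9,10,9]
a[mid]=6=6: mid=3
a[mid]=10>6: swap a[3],a[3]; hi=2 → [6,6,6,10,10,10,9,10,10,10,9,10,9]
end: lo=0, hi=2; a = [6,6,6,10,10,10,9,10,10,10,9,10,9]

[6,6,6,10,10,10,9,10,10,10,9,10,9]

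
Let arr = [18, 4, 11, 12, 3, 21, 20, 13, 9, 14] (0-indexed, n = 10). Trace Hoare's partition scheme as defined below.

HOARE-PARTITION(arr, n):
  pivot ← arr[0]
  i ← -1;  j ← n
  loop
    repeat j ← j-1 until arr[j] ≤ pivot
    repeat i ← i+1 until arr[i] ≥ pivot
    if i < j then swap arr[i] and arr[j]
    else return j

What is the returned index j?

pivot = arr[0] = 18; i = -1, j = 10
j→9 (arr[9]=14≤18), i→0 (arr[0]=18≥18); i<j, swap → [14, 4, 11, 12, 3, 21, 20, 13, 9, 18]
j→8 (arr[8]=9≤18), i→5 (arr[5]=21≥18); i<j, swap → [14, 4, 11, 12, 3, 9, 20, 13, 21, 18]
j→7 (arr[7]=13≤18), i→6 (arr[6]=20≥18); i<j, swap → [14, 4, 11, 12, 3, 9, 13, 20, 21, 18]
j→6, i→7; i≥j, return j=6. arr = [14, 4, 11, 12, 3, 9, 13, 20, 21, 18]

6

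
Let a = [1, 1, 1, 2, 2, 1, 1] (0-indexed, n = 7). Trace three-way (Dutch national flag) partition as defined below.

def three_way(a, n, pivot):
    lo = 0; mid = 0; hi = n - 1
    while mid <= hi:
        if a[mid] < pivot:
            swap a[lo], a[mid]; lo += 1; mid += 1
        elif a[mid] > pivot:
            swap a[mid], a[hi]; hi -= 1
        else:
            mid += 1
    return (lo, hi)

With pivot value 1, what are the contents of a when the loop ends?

[1, 1, 1, 1, 1, 2, 2]

lo=0 mid=0 hi=6
1=1: mid=1
1=1: mid=2
1=1: mid=3
2>1: swap(3,6), hi=5 ⇒ [1, 1, 1, 1, 2, 1, 2]
1=1: mid=4
2>1: swap(4,5), hi=4 ⇒ [1, 1, 1, 1, 1, 2, 2]
1=1: mid=5
done. lo=0 hi=4; a=[1, 1, 1, 1, 1, 2, 2]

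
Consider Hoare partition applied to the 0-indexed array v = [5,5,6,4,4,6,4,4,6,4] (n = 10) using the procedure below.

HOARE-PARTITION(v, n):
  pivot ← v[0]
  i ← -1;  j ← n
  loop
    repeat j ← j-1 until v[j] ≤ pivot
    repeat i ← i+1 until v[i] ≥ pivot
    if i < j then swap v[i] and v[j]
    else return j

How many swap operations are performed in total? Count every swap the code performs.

3

pivot = v[0] = 5; i = -1, j = 10
j→9 (v[9]=4≤5), i→0 (v[0]=5≥5); i<j, swap → [4,5,6,4,4,6,4,4,6,5]
j→7 (v[7]=4≤5), i→1 (v[1]=5≥5); i<j, swap → [4,4,6,4,4,6,4,5,6,5]
j→6 (v[6]=4≤5), i→2 (v[2]=6≥5); i<j, swap → [4,4,4,4,4,6,6,5,6,5]
j→4, i→5; i≥j, return j=4. v = [4,4,4,4,4,6,6,5,6,5]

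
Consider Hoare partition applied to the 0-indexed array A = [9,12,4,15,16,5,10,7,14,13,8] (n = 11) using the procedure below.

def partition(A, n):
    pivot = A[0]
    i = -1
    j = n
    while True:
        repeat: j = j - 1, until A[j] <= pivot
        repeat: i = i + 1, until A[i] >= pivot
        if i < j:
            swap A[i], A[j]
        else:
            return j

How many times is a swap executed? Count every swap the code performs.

3

pivot = A[0] = 9; i = -1, j = 11
j→10 (A[10]=8≤9), i→0 (A[0]=9≥9); i<j, swap → [8,12,4,15,16,5,10,7,14,13,9]
j→7 (A[7]=7≤9), i→1 (A[1]=12≥9); i<j, swap → [8,7,4,15,16,5,10,12,14,13,9]
j→5 (A[5]=5≤9), i→3 (A[3]=15≥9); i<j, swap → [8,7,4,5,16,15,10,12,14,13,9]
j→3, i→4; i≥j, return j=3. A = [8,7,4,5,16,15,10,12,14,13,9]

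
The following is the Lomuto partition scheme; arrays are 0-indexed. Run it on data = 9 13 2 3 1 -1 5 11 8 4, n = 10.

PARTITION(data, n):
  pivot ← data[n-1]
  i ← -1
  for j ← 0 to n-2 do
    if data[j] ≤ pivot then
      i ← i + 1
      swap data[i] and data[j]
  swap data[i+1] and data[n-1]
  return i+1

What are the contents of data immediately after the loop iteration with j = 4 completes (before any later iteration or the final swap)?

pivot = data[9] = 4; i = -1
j=0: data[0]=9 > 4 → no swap
j=1: data[1]=13 > 4 → no swap
j=2: data[2]=2 ≤ 4 → i=0, swap data[0],data[2] → 2 13 9 3 1 -1 5 11 8 4
j=3: data[3]=3 ≤ 4 → i=1, swap data[1],data[3] → 2 3 9 13 1 -1 5 11 8 4
j=4: data[4]=1 ≤ 4 → i=2, swap data[2],data[4] → 2 3 1 13 9 -1 5 11 8 4
(after j=4) data = 2 3 1 13 9 -1 5 11 8 4

2 3 1 13 9 -1 5 11 8 4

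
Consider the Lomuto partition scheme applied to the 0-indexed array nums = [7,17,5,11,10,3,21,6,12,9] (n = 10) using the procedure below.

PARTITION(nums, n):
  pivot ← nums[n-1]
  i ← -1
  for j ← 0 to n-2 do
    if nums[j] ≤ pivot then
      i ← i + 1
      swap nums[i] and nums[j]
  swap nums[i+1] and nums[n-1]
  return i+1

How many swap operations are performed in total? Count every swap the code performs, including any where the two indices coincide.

pivot = nums[9] = 9; i = -1
j=0: nums[0]=7 ≤ 9 → i=0, swap nums[0],nums[0] (no change) → [7,17,5,11,10,3,21,6,12,9]
j=1: nums[1]=17 > 9 → no swap
j=2: nums[2]=5 ≤ 9 → i=1, swap nums[1],nums[2] → [7,5,17,11,10,3,21,6,12,9]
j=3: nums[3]=11 > 9 → no swap
j=4: nums[4]=10 > 9 → no swap
j=5: nums[5]=3 ≤ 9 → i=2, swap nums[2],nums[5] → [7,5,3,11,10,17,21,6,12,9]
j=6: nums[6]=21 > 9 → no swap
j=7: nums[7]=6 ≤ 9 → i=3, swap nums[3],nums[7] → [7,5,3,6,10,17,21,11,12,9]
j=8: nums[8]=12 > 9 → no swap
final swap nums[4],nums[9] → [7,5,3,6,9,17,21,11,12,10]; return 4

5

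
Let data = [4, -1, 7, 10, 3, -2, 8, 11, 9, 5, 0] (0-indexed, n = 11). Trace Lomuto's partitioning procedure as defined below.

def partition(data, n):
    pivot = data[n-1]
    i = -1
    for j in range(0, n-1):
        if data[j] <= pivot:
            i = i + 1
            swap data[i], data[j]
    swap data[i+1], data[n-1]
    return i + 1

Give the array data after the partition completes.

[-1, -2, 0, 10, 3, 4, 8, 11, 9, 5, 7]

pivot = data[10] = 0; i = -1
j=0: data[0]=4 > 0 → no swap
j=1: data[1]=-1 ≤ 0 → i=0, swap data[0],data[1] → [-1, 4, 7, 10, 3, -2, 8, 11, 9, 5, 0]
j=2: data[2]=7 > 0 → no swap
j=3: data[3]=10 > 0 → no swap
j=4: data[4]=3 > 0 → no swap
j=5: data[5]=-2 ≤ 0 → i=1, swap data[1],data[5] → [-1, -2, 7, 10, 3, 4, 8, 11, 9, 5, 0]
j=6: data[6]=8 > 0 → no swap
j=7: data[7]=11 > 0 → no swap
j=8: data[8]=9 > 0 → no swap
j=9: data[9]=5 > 0 → no swap
final swap data[2],data[10] → [-1, -2, 0, 10, 3, 4, 8, 11, 9, 5, 7]; return 2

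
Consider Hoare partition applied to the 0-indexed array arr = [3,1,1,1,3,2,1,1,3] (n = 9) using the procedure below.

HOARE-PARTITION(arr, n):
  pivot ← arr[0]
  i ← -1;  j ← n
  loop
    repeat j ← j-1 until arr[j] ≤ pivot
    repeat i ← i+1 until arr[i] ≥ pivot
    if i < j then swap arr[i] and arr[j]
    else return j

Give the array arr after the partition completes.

[3,1,1,1,1,2,1,3,3]

pivot=3
j stops at 8 (3), i stops at 0 (3); swap ⇒ [3,1,1,1,3,2,1,1,3]
j stops at 7 (1), i stops at 4 (3); swap ⇒ [3,1,1,1,1,2,1,3,3]
j stops at 6, i stops at 7; i≥j ⇒ return 6. arr=[3,1,1,1,1,2,1,3,3]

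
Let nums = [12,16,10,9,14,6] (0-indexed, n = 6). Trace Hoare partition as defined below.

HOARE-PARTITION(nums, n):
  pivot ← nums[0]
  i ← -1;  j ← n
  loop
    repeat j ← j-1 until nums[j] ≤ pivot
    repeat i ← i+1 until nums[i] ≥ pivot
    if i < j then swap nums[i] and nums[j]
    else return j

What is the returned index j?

pivot=12
j stops at 5 (6), i stops at 0 (12); swap ⇒ [6,16,10,9,14,12]
j stops at 3 (9), i stops at 1 (16); swap ⇒ [6,9,10,16,14,12]
j stops at 2, i stops at 3; i≥j ⇒ return 2. nums=[6,9,10,16,14,12]

2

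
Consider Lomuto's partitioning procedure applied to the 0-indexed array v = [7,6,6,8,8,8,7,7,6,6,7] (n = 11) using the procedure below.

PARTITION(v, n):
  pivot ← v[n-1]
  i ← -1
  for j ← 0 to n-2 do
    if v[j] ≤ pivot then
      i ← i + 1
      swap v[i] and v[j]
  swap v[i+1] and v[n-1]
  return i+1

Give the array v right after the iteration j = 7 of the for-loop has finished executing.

[7,6,6,7,7,8,8,8,6,6,7]

pivot = v[10] = 7; i = -1
j=0: v[0]=7 ≤ 7 → i=0, swap v[0],v[0] (no change) → [7,6,6,8,8,8,7,7,6,6,7]
j=1: v[1]=6 ≤ 7 → i=1, swap v[1],v[1] (no change) → [7,6,6,8,8,8,7,7,6,6,7]
j=2: v[2]=6 ≤ 7 → i=2, swap v[2],v[2] (no change) → [7,6,6,8,8,8,7,7,6,6,7]
j=3: v[3]=8 > 7 → no swap
j=4: v[4]=8 > 7 → no swap
j=5: v[5]=8 > 7 → no swap
j=6: v[6]=7 ≤ 7 → i=3, swap v[3],v[6] → [7,6,6,7,8,8,8,7,6,6,7]
j=7: v[7]=7 ≤ 7 → i=4, swap v[4],v[7] → [7,6,6,7,7,8,8,8,6,6,7]
(after j=7) v = [7,6,6,7,7,8,8,8,6,6,7]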